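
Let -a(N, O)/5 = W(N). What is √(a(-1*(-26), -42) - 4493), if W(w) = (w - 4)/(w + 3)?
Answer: I*√3781803/29 ≈ 67.058*I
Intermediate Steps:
W(w) = (-4 + w)/(3 + w)
a(N, O) = -5*(-4 + N)/(3 + N)
√(a(-1*(-26), -42) - 4493) = √(5*(4 - (-1)*(-26))/(3 - 1*(-26)) - 4493) = √(5*(4 - 1*26)/(3 + 26) - 4493) = √(5*(4 - 26)/29 - 4493) = √(5*(1/29)*(-22) - 4493) = √(-110/29 - 4493) = √(-130407/29) = I*√3781803/29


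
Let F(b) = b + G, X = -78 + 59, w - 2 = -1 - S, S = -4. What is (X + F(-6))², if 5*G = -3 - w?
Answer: 17689/25 ≈ 707.56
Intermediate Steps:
w = 5 (w = 2 + (-1 - 1*(-4)) = 2 + (-1 + 4) = 2 + 3 = 5)
X = -19
G = -8/5 (G = (-3 - 1*5)/5 = (-3 - 5)/5 = (⅕)*(-8) = -8/5 ≈ -1.6000)
F(b) = -8/5 + b (F(b) = b - 8/5 = -8/5 + b)
(X + F(-6))² = (-19 + (-8/5 - 6))² = (-19 - 38/5)² = (-133/5)² = 17689/25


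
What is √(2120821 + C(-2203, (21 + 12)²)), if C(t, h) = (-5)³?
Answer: 2*√530174 ≈ 1456.3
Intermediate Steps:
C(t, h) = -125
√(2120821 + C(-2203, (21 + 12)²)) = √(2120821 - 125) = √2120696 = 2*√530174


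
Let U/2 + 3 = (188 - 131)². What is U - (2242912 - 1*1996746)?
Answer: -239674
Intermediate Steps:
U = 6492 (U = -6 + 2*(188 - 131)² = -6 + 2*57² = -6 + 2*3249 = -6 + 6498 = 6492)
U - (2242912 - 1*1996746) = 6492 - (2242912 - 1*1996746) = 6492 - (2242912 - 1996746) = 6492 - 1*246166 = 6492 - 246166 = -239674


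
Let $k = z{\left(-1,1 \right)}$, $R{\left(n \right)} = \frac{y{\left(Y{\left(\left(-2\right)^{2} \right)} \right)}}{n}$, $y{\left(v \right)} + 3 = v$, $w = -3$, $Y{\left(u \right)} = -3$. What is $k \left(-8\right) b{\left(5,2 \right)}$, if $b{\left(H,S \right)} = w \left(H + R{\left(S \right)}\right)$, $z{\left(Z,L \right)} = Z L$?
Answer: $-48$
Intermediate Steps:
$y{\left(v \right)} = -3 + v$
$R{\left(n \right)} = - \frac{6}{n}$ ($R{\left(n \right)} = \frac{-3 - 3}{n} = - \frac{6}{n}$)
$z{\left(Z,L \right)} = L Z$
$b{\left(H,S \right)} = - 3 H + \frac{18}{S}$ ($b{\left(H,S \right)} = - 3 \left(H - \frac{6}{S}\right) = - 3 H + \frac{18}{S}$)
$k = -1$ ($k = 1 \left(-1\right) = -1$)
$k \left(-8\right) b{\left(5,2 \right)} = \left(-1\right) \left(-8\right) \left(\left(-3\right) 5 + \frac{18}{2}\right) = 8 \left(-15 + 18 \cdot \frac{1}{2}\right) = 8 \left(-15 + 9\right) = 8 \left(-6\right) = -48$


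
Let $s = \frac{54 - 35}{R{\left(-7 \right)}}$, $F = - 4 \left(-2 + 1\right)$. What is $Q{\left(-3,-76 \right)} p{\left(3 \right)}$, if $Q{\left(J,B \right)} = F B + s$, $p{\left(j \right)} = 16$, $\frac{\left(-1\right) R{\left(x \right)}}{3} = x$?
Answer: $- \frac{101840}{21} \approx -4849.5$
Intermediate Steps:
$R{\left(x \right)} = - 3 x$
$F = 4$ ($F = \left(-4\right) \left(-1\right) = 4$)
$s = \frac{19}{21}$ ($s = \frac{54 - 35}{\left(-3\right) \left(-7\right)} = \frac{19}{21} \approx 0.90476$)
$Q{\left(J,B \right)} = \frac{19}{21} + 4 B$ ($Q{\left(J,B \right)} = 4 B + \frac{19}{21} = \frac{19}{21} + 4 B$)
$Q{\left(-3,-76 \right)} p{\left(3 \right)} = \left(\frac{19}{21} + 4 \left(-76\right)\right) 16 = \left(\frac{19}{21} - 304\right) 16 = \left(- \frac{6365}{21}\right) 16 = - \frac{101840}{21}$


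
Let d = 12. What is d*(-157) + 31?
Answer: -1853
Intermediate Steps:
d*(-157) + 31 = 12*(-157) + 31 = -1884 + 31 = -1853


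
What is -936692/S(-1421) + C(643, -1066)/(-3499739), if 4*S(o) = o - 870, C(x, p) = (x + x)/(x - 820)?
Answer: 2320949689504930/1419168662673 ≈ 1635.4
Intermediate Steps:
C(x, p) = 2*x/(-820 + x) (C(x, p) = (2*x)/(-820 + x) = 2*x/(-820 + x))
S(o) = -435/2 + o/4 (S(o) = (o - 870)/4 = (-870 + o)/4 = -435/2 + o/4)
-936692/S(-1421) + C(643, -1066)/(-3499739) = -936692/(-435/2 + (¼)*(-1421)) + (2*643/(-820 + 643))/(-3499739) = -936692/(-435/2 - 1421/4) + (2*643/(-177))*(-1/3499739) = -936692/(-2291/4) + (2*643*(-1/177))*(-1/3499739) = -936692*(-4/2291) - 1286/177*(-1/3499739) = 3746768/2291 + 1286/619453803 = 2320949689504930/1419168662673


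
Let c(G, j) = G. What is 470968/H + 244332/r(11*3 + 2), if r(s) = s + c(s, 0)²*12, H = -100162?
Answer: 8766534152/737943535 ≈ 11.880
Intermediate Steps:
r(s) = s + 12*s² (r(s) = s + s²*12 = s + 12*s²)
470968/H + 244332/r(11*3 + 2) = 470968/(-100162) + 244332/(((11*3 + 2)*(1 + 12*(11*3 + 2)))) = 470968*(-1/100162) + 244332/(((33 + 2)*(1 + 12*(33 + 2)))) = -235484/50081 + 244332/((35*(1 + 12*35))) = -235484/50081 + 244332/((35*(1 + 420))) = -235484/50081 + 244332/((35*421)) = -235484/50081 + 244332/14735 = 8766534152/737943535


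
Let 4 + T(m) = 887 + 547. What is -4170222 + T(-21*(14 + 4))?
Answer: -4168792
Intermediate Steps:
T(m) = 1430 (T(m) = -4 + (887 + 547) = -4 + 1434 = 1430)
-4170222 + T(-21*(14 + 4)) = -4170222 + 1430 = -4168792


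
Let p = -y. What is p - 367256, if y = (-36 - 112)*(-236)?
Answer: -402184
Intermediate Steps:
y = 34928 (y = -148*(-236) = 34928)
p = -34928 (p = -1*34928 = -34928)
p - 367256 = -34928 - 367256 = -402184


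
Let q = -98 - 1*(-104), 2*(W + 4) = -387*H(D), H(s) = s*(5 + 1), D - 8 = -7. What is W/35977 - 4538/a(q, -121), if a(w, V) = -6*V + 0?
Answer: -82054708/13059651 ≈ -6.2831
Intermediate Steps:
D = 1 (D = 8 - 7 = 1)
H(s) = 6*s (H(s) = s*6 = 6*s)
W = -1165 (W = -4 + (-2322)/2 = -4 + (-387*6)/2 = -4 + (½)*(-2322) = -4 - 1161 = -1165)
q = 6 (q = -98 + 104 = 6)
a(w, V) = -6*V
W/35977 - 4538/a(q, -121) = -1165/35977 - 4538/((-6*(-121))) = -1165*1/35977 - 4538/726 = -1165/35977 - 4538*1/726 = -1165/35977 - 2269/363 = -82054708/13059651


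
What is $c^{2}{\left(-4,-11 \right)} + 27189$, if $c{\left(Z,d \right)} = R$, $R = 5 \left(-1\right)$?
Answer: $27214$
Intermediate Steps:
$R = -5$
$c{\left(Z,d \right)} = -5$
$c^{2}{\left(-4,-11 \right)} + 27189 = \left(-5\right)^{2} + 27189 = 25 + 27189 = 27214$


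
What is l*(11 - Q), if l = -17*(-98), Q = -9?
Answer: 33320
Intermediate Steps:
l = 1666
l*(11 - Q) = 1666*(11 - 1*(-9)) = 1666*(11 + 9) = 1666*20 = 33320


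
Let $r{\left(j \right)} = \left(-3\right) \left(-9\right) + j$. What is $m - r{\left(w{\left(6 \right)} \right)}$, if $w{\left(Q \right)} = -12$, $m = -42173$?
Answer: $-42188$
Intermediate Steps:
$r{\left(j \right)} = 27 + j$
$m - r{\left(w{\left(6 \right)} \right)} = -42173 - \left(27 - 12\right) = -42173 - 15 = -42188$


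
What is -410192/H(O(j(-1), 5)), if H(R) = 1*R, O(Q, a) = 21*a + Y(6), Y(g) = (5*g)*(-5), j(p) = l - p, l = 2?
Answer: 410192/45 ≈ 9115.4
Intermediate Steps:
j(p) = 2 - p
Y(g) = -25*g
O(Q, a) = -150 + 21*a (O(Q, a) = 21*a - 25*6 = 21*a - 150 = -150 + 21*a)
H(R) = R
-410192/H(O(j(-1), 5)) = -410192/(-150 + 21*5) = -410192/(-150 + 105) = -410192/(-45) = -410192*(-1/45) = 410192/45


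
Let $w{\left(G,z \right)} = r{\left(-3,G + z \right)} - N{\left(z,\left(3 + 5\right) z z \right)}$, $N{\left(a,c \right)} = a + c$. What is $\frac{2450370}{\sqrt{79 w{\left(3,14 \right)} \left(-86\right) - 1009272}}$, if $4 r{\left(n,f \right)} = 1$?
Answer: $\frac{163358 \sqrt{1557942}}{259657} \approx 785.26$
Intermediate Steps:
$r{\left(n,f \right)} = \frac{1}{4}$ ($r{\left(n,f \right)} = \frac{1}{4} \cdot 1 = \frac{1}{4}$)
$w{\left(G,z \right)} = \frac{1}{4} - z - 8 z^{2}$ ($w{\left(G,z \right)} = \frac{1}{4} - \left(z + \left(3 + 5\right) z z\right) = \frac{1}{4} - \left(z + 8 z^{2}\right) = \frac{1}{4} - z - 8 z^{2}$)
$\frac{2450370}{\sqrt{79 w{\left(3,14 \right)} \left(-86\right) - 1009272}} = \frac{2450370}{\sqrt{79 \left(\frac{1}{4} - 14 - 8 \cdot 14^{2}\right) \left(-86\right) - 1009272}} = \frac{2450370}{\sqrt{79 \left(\frac{1}{4} - 14 - 1568\right) \left(-86\right) - 1009272}} = \frac{2450370}{\sqrt{79 \left(- \frac{6327}{4}\right) \left(-86\right) - 1009272}} = \frac{2450370}{\sqrt{\left(- \frac{499833}{4}\right) \left(-86\right) - 1009272}} = \frac{2450370}{\sqrt{\frac{21492819}{2} - 1009272}} = \frac{2450370}{\sqrt{\frac{19474275}{2}}} = \frac{2450370}{\frac{5}{2} \sqrt{1557942}} = 2450370 \frac{\sqrt{1557942}}{3894855} = \frac{163358 \sqrt{1557942}}{259657}$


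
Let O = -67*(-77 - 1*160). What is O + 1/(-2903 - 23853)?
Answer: 424858523/26756 ≈ 15879.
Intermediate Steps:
O = 15879 (O = -67*(-77 - 160) = -67*(-237) = 15879)
O + 1/(-2903 - 23853) = 15879 + 1/(-2903 - 23853) = 15879 + 1/(-26756) = 15879 - 1/26756 = 424858523/26756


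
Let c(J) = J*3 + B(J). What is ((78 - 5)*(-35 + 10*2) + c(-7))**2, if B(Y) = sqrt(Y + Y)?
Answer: (1116 - I*sqrt(14))**2 ≈ 1.2454e+6 - 8351.0*I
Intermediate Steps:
B(Y) = sqrt(2)*sqrt(Y) (B(Y) = sqrt(2*Y) = sqrt(2)*sqrt(Y))
c(J) = 3*J + sqrt(2)*sqrt(J) (c(J) = J*3 + sqrt(2)*sqrt(J) = 3*J + sqrt(2)*sqrt(J))
((78 - 5)*(-35 + 10*2) + c(-7))**2 = ((78 - 5)*(-35 + 10*2) + (3*(-7) + sqrt(2)*sqrt(-7)))**2 = (73*(-35 + 20) + (-21 + sqrt(2)*(I*sqrt(7))))**2 = (73*(-15) + (-21 + I*sqrt(14)))**2 = (-1095 + (-21 + I*sqrt(14)))**2 = (-1116 + I*sqrt(14))**2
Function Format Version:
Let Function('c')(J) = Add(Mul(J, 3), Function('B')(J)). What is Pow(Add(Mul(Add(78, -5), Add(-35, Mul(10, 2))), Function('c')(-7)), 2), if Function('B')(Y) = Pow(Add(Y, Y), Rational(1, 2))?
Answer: Pow(Add(1116, Mul(-1, I, Pow(14, Rational(1, 2)))), 2) ≈ Add(1.2454e+6, Mul(-8351., I))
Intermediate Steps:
Function('B')(Y) = Mul(Pow(2, Rational(1, 2)), Pow(Y, Rational(1, 2))) (Function('B')(Y) = Pow(Mul(2, Y), Rational(1, 2)) = Mul(Pow(2, Rational(1, 2)), Pow(Y, Rational(1, 2))))
Function('c')(J) = Add(Mul(3, J), Mul(Pow(2, Rational(1, 2)), Pow(J, Rational(1, 2)))) (Function('c')(J) = Add(Mul(J, 3), Mul(Pow(2, Rational(1, 2)), Pow(J, Rational(1, 2)))) = Add(Mul(3, J), Mul(Pow(2, Rational(1, 2)), Pow(J, Rational(1, 2)))))
Pow(Add(Mul(Add(78, -5), Add(-35, Mul(10, 2))), Function('c')(-7)), 2) = Pow(Add(Mul(Add(78, -5), Add(-35, Mul(10, 2))), Add(Mul(3, -7), Mul(Pow(2, Rational(1, 2)), Pow(-7, Rational(1, 2))))), 2) = Pow(Add(Mul(73, Add(-35, 20)), Add(-21, Mul(Pow(2, Rational(1, 2)), Mul(I, Pow(7, Rational(1, 2)))))), 2) = Pow(Add(Mul(73, -15), Add(-21, Mul(I, Pow(14, Rational(1, 2))))), 2) = Pow(Add(-1095, Add(-21, Mul(I, Pow(14, Rational(1, 2))))), 2) = Pow(Add(-1116, Mul(I, Pow(14, Rational(1, 2)))), 2)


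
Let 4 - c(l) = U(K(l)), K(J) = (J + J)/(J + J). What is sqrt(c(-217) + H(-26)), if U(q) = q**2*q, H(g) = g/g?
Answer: 2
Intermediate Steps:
K(J) = 1 (K(J) = (2*J)/((2*J)) = (2*J)*(1/(2*J)) = 1)
H(g) = 1
U(q) = q**3
c(l) = 3 (c(l) = 4 - 1*1**3 = 4 - 1*1 = 4 - 1 = 3)
sqrt(c(-217) + H(-26)) = sqrt(3 + 1) = sqrt(4) = 2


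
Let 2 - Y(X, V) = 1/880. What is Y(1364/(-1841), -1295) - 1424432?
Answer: -1253498401/880 ≈ -1.4244e+6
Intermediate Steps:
Y(X, V) = 1759/880 (Y(X, V) = 2 - 1/880 = 1759/880)
Y(1364/(-1841), -1295) - 1424432 = 1759/880 - 1424432 = -1253498401/880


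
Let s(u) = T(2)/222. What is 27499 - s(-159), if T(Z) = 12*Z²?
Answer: 1017455/37 ≈ 27499.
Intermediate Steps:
s(u) = 8/37 (s(u) = (12*2²)/222 = (12*4)*(1/222) = 48*(1/222) = 8/37)
27499 - s(-159) = 27499 - 1*8/37 = 27499 - 8/37 = 1017455/37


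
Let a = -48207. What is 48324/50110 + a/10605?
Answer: -12687845/3542777 ≈ -3.5813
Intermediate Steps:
48324/50110 + a/10605 = 48324/50110 - 48207/10605 = 48324*(1/50110) - 48207*1/10605 = 24162/25055 - 16069/3535 = -12687845/3542777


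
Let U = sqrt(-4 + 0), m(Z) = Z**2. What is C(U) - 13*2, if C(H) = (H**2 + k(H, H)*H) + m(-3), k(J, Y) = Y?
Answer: -25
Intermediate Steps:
U = 2*I (U = sqrt(-4) = 2*I ≈ 2.0*I)
C(H) = 9 + 2*H**2 (C(H) = (H**2 + H*H) + (-3)**2 = (H**2 + H**2) + 9 = 2*H**2 + 9 = 9 + 2*H**2)
C(U) - 13*2 = (9 + 2*(2*I)**2) - 13*2 = (9 + 2*(-4)) - 26 = (9 - 8) - 26 = 1 - 26 = -25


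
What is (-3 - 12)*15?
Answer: -225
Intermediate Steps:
(-3 - 12)*15 = -15*15 = -225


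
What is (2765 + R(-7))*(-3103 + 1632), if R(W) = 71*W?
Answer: -3336228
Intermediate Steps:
(2765 + R(-7))*(-3103 + 1632) = (2765 + 71*(-7))*(-3103 + 1632) = (2765 - 497)*(-1471) = 2268*(-1471) = -3336228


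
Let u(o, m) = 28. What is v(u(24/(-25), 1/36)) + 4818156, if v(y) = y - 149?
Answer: 4818035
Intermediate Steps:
v(y) = -149 + y
v(u(24/(-25), 1/36)) + 4818156 = (-149 + 28) + 4818156 = -121 + 4818156 = 4818035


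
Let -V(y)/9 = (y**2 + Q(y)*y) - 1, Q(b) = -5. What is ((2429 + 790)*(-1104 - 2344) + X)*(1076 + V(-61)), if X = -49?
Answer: 390124409989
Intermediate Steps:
V(y) = 9 - 9*y**2 + 45*y (V(y) = -9*((y**2 - 5*y) - 1) = -9*(-1 + y**2 - 5*y) = 9 - 9*y**2 + 45*y)
((2429 + 790)*(-1104 - 2344) + X)*(1076 + V(-61)) = ((2429 + 790)*(-1104 - 2344) - 49)*(1076 + (9 - 9*(-61)**2 + 45*(-61))) = (3219*(-3448) - 49)*(1076 + (9 - 9*3721 - 2745)) = (-11099112 - 49)*(1076 + (9 - 33489 - 2745)) = -11099161*(1076 - 36225) = -11099161*(-35149) = 390124409989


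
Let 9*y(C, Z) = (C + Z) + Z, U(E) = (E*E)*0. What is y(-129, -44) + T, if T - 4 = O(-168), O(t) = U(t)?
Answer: -181/9 ≈ -20.111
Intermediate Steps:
U(E) = 0 (U(E) = E²*0 = 0)
O(t) = 0
y(C, Z) = C/9 + 2*Z/9 (y(C, Z) = ((C + Z) + Z)/9 = (C + 2*Z)/9 = C/9 + 2*Z/9)
T = 4 (T = 4 + 0 = 4)
y(-129, -44) + T = ((⅑)*(-129) + (2/9)*(-44)) + 4 = (-43/3 - 88/9) + 4 = -217/9 + 4 = -181/9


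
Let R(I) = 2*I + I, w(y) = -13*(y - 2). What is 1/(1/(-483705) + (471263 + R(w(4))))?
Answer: 483705/227914540424 ≈ 2.1223e-6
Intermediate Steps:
w(y) = 26 - 13*y (w(y) = -13*(-2 + y) = 26 - 13*y)
R(I) = 3*I
1/(1/(-483705) + (471263 + R(w(4)))) = 1/(1/(-483705) + (471263 + 3*(26 - 13*4))) = 1/(-1/483705 + (471263 + 3*(26 - 52))) = 1/(-1/483705 + (471263 + 3*(-26))) = 1/(-1/483705 + (471263 - 78)) = 1/(-1/483705 + 471185) = 1/(227914540424/483705) = 483705/227914540424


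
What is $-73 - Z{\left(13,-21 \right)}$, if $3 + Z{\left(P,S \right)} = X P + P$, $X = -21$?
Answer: $190$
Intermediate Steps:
$Z{\left(P,S \right)} = -3 - 20 P$ ($Z{\left(P,S \right)} = -3 + \left(- 21 P + P\right) = -3 - 20 P$)
$-73 - Z{\left(13,-21 \right)} = -73 - \left(-3 - 260\right) = -73 - -263 = -73 + 263 = 190$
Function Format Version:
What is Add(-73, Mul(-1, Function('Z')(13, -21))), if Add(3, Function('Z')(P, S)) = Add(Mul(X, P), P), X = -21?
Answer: 190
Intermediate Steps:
Function('Z')(P, S) = Add(-3, Mul(-20, P)) (Function('Z')(P, S) = Add(-3, Add(Mul(-21, P), P)) = Add(-3, Mul(-20, P)))
Add(-73, Mul(-1, Function('Z')(13, -21))) = Add(-73, Mul(-1, Add(-3, Mul(-20, 13)))) = Add(-73, Mul(-1, Add(-3, -260))) = Add(-73, Mul(-1, -263)) = Add(-73, 263) = 190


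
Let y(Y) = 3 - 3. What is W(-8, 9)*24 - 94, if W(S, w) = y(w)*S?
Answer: -94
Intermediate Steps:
y(Y) = 0
W(S, w) = 0 (W(S, w) = 0*S = 0)
W(-8, 9)*24 - 94 = 0*24 - 94 = 0 - 94 = -94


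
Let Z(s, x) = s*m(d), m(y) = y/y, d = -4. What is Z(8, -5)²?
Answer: 64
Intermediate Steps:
m(y) = 1
Z(s, x) = s (Z(s, x) = s*1 = s)
Z(8, -5)² = 8² = 64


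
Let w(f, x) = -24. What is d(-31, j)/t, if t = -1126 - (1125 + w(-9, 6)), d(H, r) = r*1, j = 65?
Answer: -65/2227 ≈ -0.029187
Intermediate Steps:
d(H, r) = r
t = -2227 (t = -1126 - (1125 - 24) = -1126 - 1*1101 = -1126 - 1101 = -2227)
d(-31, j)/t = 65/(-2227) = 65*(-1/2227) = -65/2227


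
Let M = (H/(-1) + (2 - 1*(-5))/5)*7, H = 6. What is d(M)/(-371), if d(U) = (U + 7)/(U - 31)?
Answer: -9/8374 ≈ -0.0010748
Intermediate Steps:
M = -161/5 (M = (6/(-1) + (2 - 1*(-5))/5)*7 = (6*(-1) + (2 + 5)*(⅕))*7 = (-6 + 7*(⅕))*7 = (-6 + 7/5)*7 = -23/5*7 = -161/5 ≈ -32.200)
d(U) = (7 + U)/(-31 + U)
d(M)/(-371) = ((7 - 161/5)/(-31 - 161/5))/(-371) = (-126/5/(-316/5))*(-1/371) = -5/316*(-126/5)*(-1/371) = (63/158)*(-1/371) = -9/8374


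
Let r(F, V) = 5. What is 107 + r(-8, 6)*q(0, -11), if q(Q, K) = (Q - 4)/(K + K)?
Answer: 1187/11 ≈ 107.91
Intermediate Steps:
q(Q, K) = (-4 + Q)/(2*K) (q(Q, K) = (-4 + Q)/((2*K)) = (-4 + Q)*(1/(2*K)) = (-4 + Q)/(2*K))
107 + r(-8, 6)*q(0, -11) = 107 + 5*((½)*(-4 + 0)/(-11)) = 107 + 5*((½)*(-1/11)*(-4)) = 107 + 5*(2/11) = 107 + 10/11 = 1187/11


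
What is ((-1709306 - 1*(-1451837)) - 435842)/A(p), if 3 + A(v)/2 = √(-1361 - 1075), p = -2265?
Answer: 693311/1630 + 693311*I*√609/2445 ≈ 425.34 + 6997.7*I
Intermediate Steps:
A(v) = -6 + 4*I*√609 (A(v) = -6 + 2*√(-1361 - 1075) = -6 + 2*√(-2436) = -6 + 2*(2*I*√609) = -6 + 4*I*√609)
((-1709306 - 1*(-1451837)) - 435842)/A(p) = ((-1709306 - 1*(-1451837)) - 435842)/(-6 + 4*I*√609) = ((-1709306 + 1451837) - 435842)/(-6 + 4*I*√609) = (-257469 - 435842)/(-6 + 4*I*√609) = -693311/(-6 + 4*I*√609)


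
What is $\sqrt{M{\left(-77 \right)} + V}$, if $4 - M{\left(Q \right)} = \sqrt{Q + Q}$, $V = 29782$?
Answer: $\sqrt{29786 - i \sqrt{154}} \approx 172.59 - 0.0359 i$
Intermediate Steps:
$M{\left(Q \right)} = 4 - \sqrt{2} \sqrt{Q}$ ($M{\left(Q \right)} = 4 - \sqrt{Q + Q} = 4 - \sqrt{2 Q} = 4 - \sqrt{2} \sqrt{Q}$)
$\sqrt{M{\left(-77 \right)} + V} = \sqrt{\left(4 - \sqrt{2} \sqrt{-77}\right) + 29782} = \sqrt{\left(4 - \sqrt{2} i \sqrt{77}\right) + 29782} = \sqrt{\left(4 - i \sqrt{154}\right) + 29782} = \sqrt{29786 - i \sqrt{154}}$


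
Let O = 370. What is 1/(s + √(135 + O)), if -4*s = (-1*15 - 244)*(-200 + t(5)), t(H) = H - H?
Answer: -2590/33540399 - √505/167701995 ≈ -7.7354e-5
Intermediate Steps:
t(H) = 0
s = -12950 (s = -(-1*15 - 244)*(-200 + 0)/4 = -(-15 - 244)*(-200)/4 = -(-259)*(-200)/4 = -¼*51800 = -12950)
1/(s + √(135 + O)) = 1/(-12950 + √(135 + 370)) = 1/(-12950 + √505)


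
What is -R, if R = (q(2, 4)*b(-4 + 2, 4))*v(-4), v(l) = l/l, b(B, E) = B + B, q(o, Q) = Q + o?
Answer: 24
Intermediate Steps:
b(B, E) = 2*B
v(l) = 1
R = -24 (R = ((4 + 2)*(2*(-4 + 2)))*1 = (6*(2*(-2)))*1 = (6*(-4))*1 = -24*1 = -24)
-R = -1*(-24) = 24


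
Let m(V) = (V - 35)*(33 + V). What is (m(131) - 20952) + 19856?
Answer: 14648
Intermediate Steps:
m(V) = (-35 + V)*(33 + V)
(m(131) - 20952) + 19856 = ((-1155 + 131² - 2*131) - 20952) + 19856 = ((-1155 + 17161 - 262) - 20952) + 19856 = (15744 - 20952) + 19856 = -5208 + 19856 = 14648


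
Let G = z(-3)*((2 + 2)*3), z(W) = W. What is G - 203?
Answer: -239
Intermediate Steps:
G = -36 (G = -3*(2 + 2)*3 = -12*3 = -3*12 = -36)
G - 203 = -36 - 203 = -239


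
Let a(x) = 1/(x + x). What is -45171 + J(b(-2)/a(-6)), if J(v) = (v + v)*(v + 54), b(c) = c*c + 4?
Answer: -37107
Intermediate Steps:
b(c) = 4 + c**2 (b(c) = c**2 + 4 = 4 + c**2)
a(x) = 1/(2*x)
J(v) = 2*v*(54 + v) (J(v) = (2*v)*(54 + v) = 2*v*(54 + v))
-45171 + J(b(-2)/a(-6)) = -45171 + 2*((4 + (-2)**2)/(((1/2)/(-6))))*(54 + (4 + (-2)**2)/(((1/2)/(-6)))) = -45171 + 2*((4 + 4)/(((1/2)*(-1/6))))*(54 + (4 + 4)/(((1/2)*(-1/6)))) = -45171 + 2*(8/(-1/12))*(54 + 8/(-1/12)) = -45171 + 2*(8*(-12))*(54 + 8*(-12)) = -45171 + 2*(-96)*(54 - 96) = -45171 + 2*(-96)*(-42) = -45171 + 8064 = -37107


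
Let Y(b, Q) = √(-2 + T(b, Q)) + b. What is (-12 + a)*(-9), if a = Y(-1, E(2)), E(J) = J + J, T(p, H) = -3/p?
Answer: 108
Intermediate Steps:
E(J) = 2*J
Y(b, Q) = b + √(-2 - 3/b) (Y(b, Q) = √(-2 - 3/b) + b = b + √(-2 - 3/b))
a = 0 (a = -1 + √(-2 - 3/(-1)) = -1 + √(-2 - 3*(-1)) = -1 + √(-2 + 3) = -1 + √1 = -1 + 1 = 0)
(-12 + a)*(-9) = (-12 + 0)*(-9) = -12*(-9) = 108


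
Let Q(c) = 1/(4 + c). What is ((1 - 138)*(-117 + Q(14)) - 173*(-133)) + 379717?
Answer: 7537453/18 ≈ 4.1875e+5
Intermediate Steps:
((1 - 138)*(-117 + Q(14)) - 173*(-133)) + 379717 = ((1 - 138)*(-117 + 1/(4 + 14)) - 173*(-133)) + 379717 = (-137*(-117 + 1/18) + 23009) + 379717 = (-137*(-2105/18) + 23009) + 379717 = (288385/18 + 23009) + 379717 = 702547/18 + 379717 = 7537453/18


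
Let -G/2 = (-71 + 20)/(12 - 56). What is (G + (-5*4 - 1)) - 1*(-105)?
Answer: 1797/22 ≈ 81.682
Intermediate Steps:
G = -51/22 (G = -2*(-71 + 20)/(12 - 56) = -(-102)/(-44) = -(-102)*(-1)/44 = -2*51/44 = -51/22 ≈ -2.3182)
(G + (-5*4 - 1)) - 1*(-105) = (-51/22 + (-5*4 - 1)) - 1*(-105) = (-51/22 + (-20 - 1)) + 105 = (-51/22 - 21) + 105 = -513/22 + 105 = 1797/22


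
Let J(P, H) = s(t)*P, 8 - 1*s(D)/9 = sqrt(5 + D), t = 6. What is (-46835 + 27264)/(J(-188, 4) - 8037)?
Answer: 332707/341925 + 78284*sqrt(11)/1025775 ≈ 1.2262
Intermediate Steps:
s(D) = 72 - 9*sqrt(5 + D)
J(P, H) = P*(72 - 9*sqrt(11)) (J(P, H) = (72 - 9*sqrt(5 + 6))*P = (72 - 9*sqrt(11))*P = P*(72 - 9*sqrt(11)))
(-46835 + 27264)/(J(-188, 4) - 8037) = (-46835 + 27264)/(9*(-188)*(8 - sqrt(11)) - 8037) = -19571/((-13536 + 1692*sqrt(11)) - 8037) = -19571/(-21573 + 1692*sqrt(11))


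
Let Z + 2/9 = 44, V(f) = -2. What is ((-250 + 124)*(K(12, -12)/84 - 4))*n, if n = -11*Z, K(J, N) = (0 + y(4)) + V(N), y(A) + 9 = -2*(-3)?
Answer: -738947/3 ≈ -2.4632e+5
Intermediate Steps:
y(A) = -3 (y(A) = -9 - 2*(-3) = -9 + 6 = -3)
Z = 394/9 (Z = -2/9 + 44 = 394/9 ≈ 43.778)
K(J, N) = -5 (K(J, N) = (0 - 3) - 2 = -3 - 2 = -5)
n = -4334/9 (n = -11*394/9 = -4334/9 ≈ -481.56)
((-250 + 124)*(K(12, -12)/84 - 4))*n = ((-250 + 124)*(-5/84 - 4))*(-4334/9) = -126*(-5*1/84 - 4)*(-4334/9) = -126*(-5/84 - 4)*(-4334/9) = -126*(-341/84)*(-4334/9) = (1023/2)*(-4334/9) = -738947/3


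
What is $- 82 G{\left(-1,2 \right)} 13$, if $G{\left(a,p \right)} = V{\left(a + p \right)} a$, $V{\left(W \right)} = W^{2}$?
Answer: $1066$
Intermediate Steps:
$G{\left(a,p \right)} = a \left(a + p\right)^{2}$ ($G{\left(a,p \right)} = \left(a + p\right)^{2} a = a \left(a + p\right)^{2}$)
$- 82 G{\left(-1,2 \right)} 13 = - 82 \left(- \left(-1 + 2\right)^{2}\right) 13 = - 82 \left(- 1^{2}\right) 13 = - 82 \left(\left(-1\right) 1\right) 13 = \left(-82\right) \left(-1\right) 13 = 82 \cdot 13 = 1066$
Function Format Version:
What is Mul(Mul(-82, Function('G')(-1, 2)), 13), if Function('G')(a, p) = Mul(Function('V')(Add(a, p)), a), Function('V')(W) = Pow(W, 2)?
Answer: 1066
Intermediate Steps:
Function('G')(a, p) = Mul(a, Pow(Add(a, p), 2)) (Function('G')(a, p) = Mul(Pow(Add(a, p), 2), a) = Mul(a, Pow(Add(a, p), 2)))
Mul(Mul(-82, Function('G')(-1, 2)), 13) = Mul(Mul(-82, Mul(-1, Pow(Add(-1, 2), 2))), 13) = Mul(Mul(-82, Mul(-1, Pow(1, 2))), 13) = Mul(Mul(-82, Mul(-1, 1)), 13) = Mul(Mul(-82, -1), 13) = Mul(82, 13) = 1066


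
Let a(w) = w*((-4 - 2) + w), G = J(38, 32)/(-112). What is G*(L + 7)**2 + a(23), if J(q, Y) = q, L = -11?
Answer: 2699/7 ≈ 385.57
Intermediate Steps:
G = -19/56 (G = 38/(-112) = 38*(-1/112) = -19/56 ≈ -0.33929)
a(w) = w*(-6 + w)
G*(L + 7)**2 + a(23) = -19*(-11 + 7)**2/56 + 23*(-6 + 23) = -19/56*(-4)**2 + 23*17 = -19/56*16 + 391 = -38/7 + 391 = 2699/7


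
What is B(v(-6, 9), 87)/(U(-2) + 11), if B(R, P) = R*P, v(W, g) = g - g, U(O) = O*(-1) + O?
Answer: 0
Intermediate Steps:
U(O) = 0 (U(O) = -O + O = 0)
v(W, g) = 0
B(R, P) = P*R
B(v(-6, 9), 87)/(U(-2) + 11) = (87*0)/(0 + 11) = 0/11 = (1/11)*0 = 0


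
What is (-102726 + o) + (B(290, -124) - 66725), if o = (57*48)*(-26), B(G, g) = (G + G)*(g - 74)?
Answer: -355427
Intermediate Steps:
B(G, g) = 2*G*(-74 + g) (B(G, g) = (2*G)*(-74 + g) = 2*G*(-74 + g))
o = -71136 (o = 2736*(-26) = -71136)
(-102726 + o) + (B(290, -124) - 66725) = (-102726 - 71136) + (2*290*(-74 - 124) - 66725) = -173862 + (2*290*(-198) - 66725) = -173862 + (-114840 - 66725) = -173862 - 181565 = -355427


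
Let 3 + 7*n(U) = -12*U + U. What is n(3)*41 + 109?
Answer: -713/7 ≈ -101.86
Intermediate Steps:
n(U) = -3/7 - 11*U/7 (n(U) = -3/7 + (-12*U + U)/7 = -3/7 + (-11*U)/7 = -3/7 - 11*U/7)
n(3)*41 + 109 = (-3/7 - 11/7*3)*41 + 109 = (-3/7 - 33/7)*41 + 109 = -36/7*41 + 109 = -1476/7 + 109 = -713/7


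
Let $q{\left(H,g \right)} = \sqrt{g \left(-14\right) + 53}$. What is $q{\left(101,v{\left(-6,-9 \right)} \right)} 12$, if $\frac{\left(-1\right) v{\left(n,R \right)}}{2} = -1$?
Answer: $60$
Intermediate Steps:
$v{\left(n,R \right)} = 2$ ($v{\left(n,R \right)} = \left(-2\right) \left(-1\right) = 2$)
$q{\left(H,g \right)} = \sqrt{53 - 14 g}$ ($q{\left(H,g \right)} = \sqrt{- 14 g + 53} = \sqrt{53 - 14 g}$)
$q{\left(101,v{\left(-6,-9 \right)} \right)} 12 = \sqrt{53 - 28} \cdot 12 = \sqrt{25} \cdot 12 = 5 \cdot 12 = 60$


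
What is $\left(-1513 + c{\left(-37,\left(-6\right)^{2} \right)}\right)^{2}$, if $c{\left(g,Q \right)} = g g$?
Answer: $20736$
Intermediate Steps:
$c{\left(g,Q \right)} = g^{2}$
$\left(-1513 + c{\left(-37,\left(-6\right)^{2} \right)}\right)^{2} = \left(-1513 + \left(-37\right)^{2}\right)^{2} = \left(-1513 + 1369\right)^{2} = \left(-144\right)^{2} = 20736$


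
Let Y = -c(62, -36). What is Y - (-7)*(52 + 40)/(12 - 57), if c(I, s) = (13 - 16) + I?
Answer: -3299/45 ≈ -73.311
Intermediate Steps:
c(I, s) = -3 + I
Y = -59 (Y = -(-3 + 62) = -1*59 = -59)
Y - (-7)*(52 + 40)/(12 - 57) = -59 - (-7)*(52 + 40)/(12 - 57) = -59 - (-7)*92/(-45) = -59 - (-7)*92*(-1/45) = -59 - (-7)*(-92)/45 = -59 - 1*644/45 = -59 - 644/45 = -3299/45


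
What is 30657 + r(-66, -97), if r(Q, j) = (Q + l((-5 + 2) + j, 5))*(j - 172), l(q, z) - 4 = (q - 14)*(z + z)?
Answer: 353995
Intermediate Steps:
l(q, z) = 4 + 2*z*(-14 + q) (l(q, z) = 4 + (q - 14)*(z + z) = 4 + (-14 + q)*(2*z) = 4 + 2*z*(-14 + q))
r(Q, j) = (-172 + j)*(-166 + Q + 10*j) (r(Q, j) = (Q + (4 - 28*5 + 2*((-5 + 2) + j)*5))*(j - 172) = (Q + (4 - 140 + 2*(-3 + j)*5))*(-172 + j) = (Q + (4 - 140 + (-30 + 10*j)))*(-172 + j) = (Q + (-166 + 10*j))*(-172 + j) = (-166 + Q + 10*j)*(-172 + j) = (-172 + j)*(-166 + Q + 10*j))
30657 + r(-66, -97) = 30657 + (28552 - 1886*(-97) - 172*(-66) + 10*(-97)² - 66*(-97)) = 30657 + (28552 + 182942 + 11352 + 10*9409 + 6402) = 30657 + (28552 + 182942 + 11352 + 94090 + 6402) = 30657 + 323338 = 353995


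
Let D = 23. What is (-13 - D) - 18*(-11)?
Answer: 162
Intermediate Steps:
(-13 - D) - 18*(-11) = (-13 - 1*23) - 18*(-11) = (-13 - 23) + 198 = -36 + 198 = 162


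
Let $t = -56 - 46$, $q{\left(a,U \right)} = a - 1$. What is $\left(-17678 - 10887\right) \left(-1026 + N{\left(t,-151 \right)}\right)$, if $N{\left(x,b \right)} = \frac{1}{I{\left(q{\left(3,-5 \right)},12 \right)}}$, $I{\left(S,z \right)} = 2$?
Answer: $\frac{58586815}{2} \approx 2.9293 \cdot 10^{7}$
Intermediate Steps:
$q{\left(a,U \right)} = -1 + a$ ($q{\left(a,U \right)} = a - 1 = -1 + a$)
$t = -102$ ($t = -56 - 46 = -102$)
$N{\left(x,b \right)} = \frac{1}{2}$
$\left(-17678 - 10887\right) \left(-1026 + N{\left(t,-151 \right)}\right) = \left(-17678 - 10887\right) \left(-1026 + \frac{1}{2}\right) = \left(-28565\right) \left(- \frac{2051}{2}\right) = \frac{58586815}{2}$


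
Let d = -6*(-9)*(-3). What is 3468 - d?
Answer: 3630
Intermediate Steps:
d = -162 (d = 54*(-3) = -162)
3468 - d = 3468 - 1*(-162) = 3468 + 162 = 3630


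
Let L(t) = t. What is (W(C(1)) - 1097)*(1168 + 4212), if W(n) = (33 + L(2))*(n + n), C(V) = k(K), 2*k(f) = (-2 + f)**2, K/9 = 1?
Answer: 3324840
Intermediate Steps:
K = 9 (K = 9*1 = 9)
k(f) = (-2 + f)**2/2
C(V) = 49/2 (C(V) = (-2 + 9)**2/2 = (1/2)*7**2 = (1/2)*49 = 49/2)
W(n) = 70*n (W(n) = (33 + 2)*(n + n) = 35*(2*n) = 70*n)
(W(C(1)) - 1097)*(1168 + 4212) = (70*(49/2) - 1097)*(1168 + 4212) = (1715 - 1097)*5380 = 618*5380 = 3324840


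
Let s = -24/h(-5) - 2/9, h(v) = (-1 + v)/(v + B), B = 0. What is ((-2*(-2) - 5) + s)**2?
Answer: 36481/81 ≈ 450.38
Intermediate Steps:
h(v) = (-1 + v)/v (h(v) = (-1 + v)/(v + 0) = (-1 + v)/v)
s = -182/9 (s = -24*(-5/(-1 - 5)) - 2/9 = -24/((-1/5*(-6))) - 2*1/9 = -24/6/5 - 2/9 = -24*5/6 - 2/9 = -20 - 2/9 = -182/9 ≈ -20.222)
((-2*(-2) - 5) + s)**2 = ((-2*(-2) - 5) - 182/9)**2 = ((4 - 5) - 182/9)**2 = (-1 - 182/9)**2 = (-191/9)**2 = 36481/81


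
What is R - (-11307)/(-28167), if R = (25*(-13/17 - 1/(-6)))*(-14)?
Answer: 100035356/478839 ≈ 208.91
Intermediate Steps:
R = 10675/51 (R = (25*(-13*1/17 - 1*(-⅙)))*(-14) = (25*(-13/17 + ⅙))*(-14) = (25*(-61/102))*(-14) = -1525/102*(-14) = 10675/51 ≈ 209.31)
R - (-11307)/(-28167) = 10675/51 - (-11307)/(-28167) = 10675/51 - (-11307)*(-1)/28167 = 10675/51 - 1*3769/9389 = 10675/51 - 3769/9389 = 100035356/478839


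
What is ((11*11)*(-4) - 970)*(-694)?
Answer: 1009076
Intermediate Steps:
((11*11)*(-4) - 970)*(-694) = (121*(-4) - 970)*(-694) = (-484 - 970)*(-694) = -1454*(-694) = 1009076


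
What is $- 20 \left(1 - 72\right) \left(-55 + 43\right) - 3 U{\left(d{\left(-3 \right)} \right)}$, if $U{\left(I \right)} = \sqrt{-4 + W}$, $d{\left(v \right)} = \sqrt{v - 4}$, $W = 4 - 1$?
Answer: $-17040 - 3 i \approx -17040.0 - 3.0 i$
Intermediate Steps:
$W = 3$ ($W = 4 - 1 = 3$)
$d{\left(v \right)} = \sqrt{-4 + v}$
$U{\left(I \right)} = i$ ($U{\left(I \right)} = \sqrt{-4 + 3} = \sqrt{-1} = i$)
$- 20 \left(1 - 72\right) \left(-55 + 43\right) - 3 U{\left(d{\left(-3 \right)} \right)} = - 20 \left(1 - 72\right) \left(-55 + 43\right) - 3 i = - 20 \left(\left(-71\right) \left(-12\right)\right) - 3 i = \left(-20\right) 852 - 3 i = -17040 - 3 i$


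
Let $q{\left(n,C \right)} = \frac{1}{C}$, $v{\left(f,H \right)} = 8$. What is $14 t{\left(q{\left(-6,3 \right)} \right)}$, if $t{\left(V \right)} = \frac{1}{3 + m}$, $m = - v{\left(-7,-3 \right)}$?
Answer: $- \frac{14}{5} \approx -2.8$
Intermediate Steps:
$m = -8$ ($m = \left(-1\right) 8 = -8$)
$t{\left(V \right)} = - \frac{1}{5}$ ($t{\left(V \right)} = \frac{1}{3 - 8} = \frac{1}{-5} = - \frac{1}{5}$)
$14 t{\left(q{\left(-6,3 \right)} \right)} = 14 \left(- \frac{1}{5}\right) = - \frac{14}{5}$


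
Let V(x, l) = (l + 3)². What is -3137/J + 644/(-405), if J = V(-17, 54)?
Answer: -373649/146205 ≈ -2.5557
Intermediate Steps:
V(x, l) = (3 + l)²
J = 3249 (J = (3 + 54)² = 57² = 3249)
-3137/J + 644/(-405) = -3137/3249 + 644/(-405) = -3137*1/3249 + 644*(-1/405) = -3137/3249 - 644/405 = -373649/146205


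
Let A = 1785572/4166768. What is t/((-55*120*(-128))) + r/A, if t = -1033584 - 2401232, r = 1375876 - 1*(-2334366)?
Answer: 4637913113405353/535671600 ≈ 8.6581e+6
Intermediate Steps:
r = 3710242 (r = 1375876 + 2334366 = 3710242)
t = -3434816
A = 446393/1041692 (A = 1785572*(1/4166768) = 446393/1041692 ≈ 0.42853)
t/((-55*120*(-128))) + r/A = -3434816/(-55*120*(-128)) + 3710242/(446393/1041692) = -3434816/((-6600*(-128))) + 3710242*(1041692/446393) = -3434816/844800 + 3864929409464/446393 = -3434816*1/844800 + 3864929409464/446393 = -4879/1200 + 3864929409464/446393 = 4637913113405353/535671600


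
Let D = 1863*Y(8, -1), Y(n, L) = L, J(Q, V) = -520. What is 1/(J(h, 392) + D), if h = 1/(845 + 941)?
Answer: -1/2383 ≈ -0.00041964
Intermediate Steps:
h = 1/1786 ≈ 0.00055991
D = -1863 (D = 1863*(-1) = -1863)
1/(J(h, 392) + D) = 1/(-520 - 1863) = 1/(-2383) = -1/2383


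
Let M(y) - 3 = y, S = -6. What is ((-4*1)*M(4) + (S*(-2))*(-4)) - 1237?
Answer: -1313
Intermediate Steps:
M(y) = 3 + y
((-4*1)*M(4) + (S*(-2))*(-4)) - 1237 = ((-4*1)*(3 + 4) - 6*(-2)*(-4)) - 1237 = (-4*7 + 12*(-4)) - 1237 = (-28 - 48) - 1237 = -76 - 1237 = -1313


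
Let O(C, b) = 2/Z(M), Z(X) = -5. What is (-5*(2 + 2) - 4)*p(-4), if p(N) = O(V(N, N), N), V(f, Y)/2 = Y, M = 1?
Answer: 48/5 ≈ 9.6000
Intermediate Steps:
V(f, Y) = 2*Y
O(C, b) = -⅖ (O(C, b) = 2/(-5) = 2*(-⅕) = -⅖)
p(N) = -⅖
(-5*(2 + 2) - 4)*p(-4) = (-5*(2 + 2) - 4)*(-⅖) = (-5*4 - 4)*(-⅖) = (-20 - 4)*(-⅖) = -24*(-⅖) = 48/5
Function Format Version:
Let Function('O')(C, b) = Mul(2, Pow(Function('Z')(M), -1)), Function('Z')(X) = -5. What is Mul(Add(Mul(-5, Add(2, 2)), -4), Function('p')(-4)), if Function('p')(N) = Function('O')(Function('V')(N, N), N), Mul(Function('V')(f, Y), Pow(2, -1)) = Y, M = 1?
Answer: Rational(48, 5) ≈ 9.6000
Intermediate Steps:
Function('V')(f, Y) = Mul(2, Y)
Function('O')(C, b) = Rational(-2, 5) (Function('O')(C, b) = Mul(2, Pow(-5, -1)) = Mul(2, Rational(-1, 5)) = Rational(-2, 5))
Function('p')(N) = Rational(-2, 5)
Mul(Add(Mul(-5, Add(2, 2)), -4), Function('p')(-4)) = Mul(Add(Mul(-5, Add(2, 2)), -4), Rational(-2, 5)) = Mul(Add(Mul(-5, 4), -4), Rational(-2, 5)) = Mul(Add(-20, -4), Rational(-2, 5)) = Mul(-24, Rational(-2, 5)) = Rational(48, 5)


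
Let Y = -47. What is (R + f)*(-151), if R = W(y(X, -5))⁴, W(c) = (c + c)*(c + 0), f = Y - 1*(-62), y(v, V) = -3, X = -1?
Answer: -15853641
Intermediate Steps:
f = 15 (f = -47 - 1*(-62) = -47 + 62 = 15)
W(c) = 2*c² (W(c) = (2*c)*c = 2*c²)
R = 104976 (R = (2*(-3)²)⁴ = (2*9)⁴ = 18⁴ = 104976)
(R + f)*(-151) = (104976 + 15)*(-151) = 104991*(-151) = -15853641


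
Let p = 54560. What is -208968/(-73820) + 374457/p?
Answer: 1952185491/201380960 ≈ 9.6940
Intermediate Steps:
-208968/(-73820) + 374457/p = -208968/(-73820) + 374457/54560 = -208968*(-1/73820) + 374457*(1/54560) = 52242/18455 + 374457/54560 = 1952185491/201380960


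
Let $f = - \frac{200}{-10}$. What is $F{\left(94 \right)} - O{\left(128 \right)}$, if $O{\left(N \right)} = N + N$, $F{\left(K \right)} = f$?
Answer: $-236$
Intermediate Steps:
$f = 20$ ($f = \left(-200\right) \left(- \frac{1}{10}\right) = 20$)
$F{\left(K \right)} = 20$
$O{\left(N \right)} = 2 N$
$F{\left(94 \right)} - O{\left(128 \right)} = 20 - 2 \cdot 128 = 20 - 256 = -236$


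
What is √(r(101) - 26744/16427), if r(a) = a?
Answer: √26815155541/16427 ≈ 9.9686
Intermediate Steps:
√(r(101) - 26744/16427) = √(101 - 26744/16427) = √(1632383/16427) = √26815155541/16427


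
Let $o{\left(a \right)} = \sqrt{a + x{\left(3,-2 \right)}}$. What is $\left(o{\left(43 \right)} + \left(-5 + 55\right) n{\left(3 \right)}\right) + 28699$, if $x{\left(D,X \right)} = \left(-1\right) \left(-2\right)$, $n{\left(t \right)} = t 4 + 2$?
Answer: $29399 + 3 \sqrt{5} \approx 29406.0$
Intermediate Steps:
$n{\left(t \right)} = 2 + 4 t$ ($n{\left(t \right)} = 4 t + 2 = 2 + 4 t$)
$x{\left(D,X \right)} = 2$
$o{\left(a \right)} = \sqrt{2 + a}$ ($o{\left(a \right)} = \sqrt{a + 2} = \sqrt{2 + a}$)
$\left(o{\left(43 \right)} + \left(-5 + 55\right) n{\left(3 \right)}\right) + 28699 = \left(\sqrt{2 + 43} + \left(-5 + 55\right) \left(2 + 4 \cdot 3\right)\right) + 28699 = \left(\sqrt{45} + 50 \left(2 + 12\right)\right) + 28699 = \left(3 \sqrt{5} + 50 \cdot 14\right) + 28699 = \left(3 \sqrt{5} + 700\right) + 28699 = \left(700 + 3 \sqrt{5}\right) + 28699 = 29399 + 3 \sqrt{5}$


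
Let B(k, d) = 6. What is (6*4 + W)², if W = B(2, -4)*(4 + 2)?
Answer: 3600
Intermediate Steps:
W = 36 (W = 6*(4 + 2) = 6*6 = 36)
(6*4 + W)² = (6*4 + 36)² = (24 + 36)² = 60² = 3600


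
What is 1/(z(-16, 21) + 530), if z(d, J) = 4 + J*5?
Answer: 1/639 ≈ 0.0015649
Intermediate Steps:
z(d, J) = 4 + 5*J
1/(z(-16, 21) + 530) = 1/((4 + 5*21) + 530) = 1/((4 + 105) + 530) = 1/(109 + 530) = 1/639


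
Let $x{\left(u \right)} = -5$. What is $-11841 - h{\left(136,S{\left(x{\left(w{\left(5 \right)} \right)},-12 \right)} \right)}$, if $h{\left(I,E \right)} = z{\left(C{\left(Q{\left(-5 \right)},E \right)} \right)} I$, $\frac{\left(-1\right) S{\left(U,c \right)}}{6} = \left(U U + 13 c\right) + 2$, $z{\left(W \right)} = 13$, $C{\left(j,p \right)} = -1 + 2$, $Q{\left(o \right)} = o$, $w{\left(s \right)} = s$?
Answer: $-13609$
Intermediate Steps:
$C{\left(j,p \right)} = 1$
$S{\left(U,c \right)} = -12 - 78 c - 6 U^{2}$ ($S{\left(U,c \right)} = - 6 \left(\left(U U + 13 c\right) + 2\right) = - 6 \left(\left(U^{2} + 13 c\right) + 2\right) = - 6 \left(2 + U^{2} + 13 c\right) = -12 - 78 c - 6 U^{2}$)
$h{\left(I,E \right)} = 13 I$
$-11841 - h{\left(136,S{\left(x{\left(w{\left(5 \right)} \right)},-12 \right)} \right)} = -11841 - 13 \cdot 136 = -11841 - 1768 = -13609$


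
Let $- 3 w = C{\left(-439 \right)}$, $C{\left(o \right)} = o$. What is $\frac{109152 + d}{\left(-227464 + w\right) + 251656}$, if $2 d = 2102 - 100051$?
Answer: $\frac{72213}{29206} \approx 2.4725$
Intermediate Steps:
$w = \frac{439}{3}$ ($w = \left(- \frac{1}{3}\right) \left(-439\right) = \frac{439}{3} \approx 146.33$)
$d = - \frac{97949}{2}$ ($d = \frac{2102 - 100051}{2} = \frac{1}{2} \left(-97949\right) = - \frac{97949}{2} \approx -48975.0$)
$\frac{109152 + d}{\left(-227464 + w\right) + 251656} = \frac{109152 - \frac{97949}{2}}{\left(-227464 + \frac{439}{3}\right) + 251656} = \frac{120355}{2 \left(- \frac{681953}{3} + 251656\right)} = \frac{120355}{2 \cdot \frac{73015}{3}} = \frac{120355}{2} \cdot \frac{3}{73015} = \frac{72213}{29206}$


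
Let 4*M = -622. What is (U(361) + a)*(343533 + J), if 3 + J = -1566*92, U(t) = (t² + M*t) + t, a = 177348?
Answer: 50242373181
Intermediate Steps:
M = -311/2 (M = (¼)*(-622) = -311/2 ≈ -155.50)
U(t) = t² - 309*t/2 (U(t) = (t² - 311*t/2) + t = t² - 309*t/2)
J = -144075 (J = -3 - 1566*92 = -3 - 144072 = -144075)
(U(361) + a)*(343533 + J) = ((½)*361*(-309 + 2*361) + 177348)*(343533 - 144075) = ((½)*361*(-309 + 722) + 177348)*199458 = ((½)*361*413 + 177348)*199458 = (149093/2 + 177348)*199458 = (503789/2)*199458 = 50242373181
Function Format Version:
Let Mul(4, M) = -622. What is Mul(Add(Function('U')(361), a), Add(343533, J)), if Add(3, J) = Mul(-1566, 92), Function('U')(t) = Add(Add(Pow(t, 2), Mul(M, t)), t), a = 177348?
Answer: 50242373181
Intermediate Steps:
M = Rational(-311, 2) (M = Mul(Rational(1, 4), -622) = Rational(-311, 2) ≈ -155.50)
Function('U')(t) = Add(Pow(t, 2), Mul(Rational(-309, 2), t)) (Function('U')(t) = Add(Add(Pow(t, 2), Mul(Rational(-311, 2), t)), t) = Add(Pow(t, 2), Mul(Rational(-309, 2), t)))
J = -144075 (J = Add(-3, Mul(-1566, 92)) = Add(-3, -144072) = -144075)
Mul(Add(Function('U')(361), a), Add(343533, J)) = Mul(Add(Mul(Rational(1, 2), 361, Add(-309, Mul(2, 361))), 177348), Add(343533, -144075)) = Mul(Add(Mul(Rational(1, 2), 361, Add(-309, 722)), 177348), 199458) = Mul(Add(Mul(Rational(1, 2), 361, 413), 177348), 199458) = Mul(Add(Rational(149093, 2), 177348), 199458) = Mul(Rational(503789, 2), 199458) = 50242373181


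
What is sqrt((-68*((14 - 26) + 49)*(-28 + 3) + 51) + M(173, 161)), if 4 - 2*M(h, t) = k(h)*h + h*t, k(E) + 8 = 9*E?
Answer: I*sqrt(84962) ≈ 291.48*I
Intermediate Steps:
k(E) = -8 + 9*E
M(h, t) = 2 - h*t/2 - h*(-8 + 9*h)/2 (M(h, t) = 2 - ((-8 + 9*h)*h + h*t)/2 = 2 - (h*(-8 + 9*h) + h*t)/2 = 2 - (h*t + h*(-8 + 9*h))/2 = 2 + (-h*t/2 - h*(-8 + 9*h)/2) = 2 - h*t/2 - h*(-8 + 9*h)/2)
sqrt((-68*((14 - 26) + 49)*(-28 + 3) + 51) + M(173, 161)) = sqrt((-68*((14 - 26) + 49)*(-28 + 3) + 51) + (2 - 1/2*173*161 - 1/2*173*(-8 + 9*173))) = sqrt((-68*(-12 + 49)*(-25) + 51) + (2 - 27853/2 - 1/2*173*(-8 + 1557))) = sqrt((-2516*(-25) + 51) + (2 - 27853/2 - 1/2*173*1549)) = sqrt((-68*(-925) + 51) + (2 - 27853/2 - 267977/2)) = sqrt((62900 + 51) - 147913) = sqrt(62951 - 147913) = sqrt(-84962) = I*sqrt(84962)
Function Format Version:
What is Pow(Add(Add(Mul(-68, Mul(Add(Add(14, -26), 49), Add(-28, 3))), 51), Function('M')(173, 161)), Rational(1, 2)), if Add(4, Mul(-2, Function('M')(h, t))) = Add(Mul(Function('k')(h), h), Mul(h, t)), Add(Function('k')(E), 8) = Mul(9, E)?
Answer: Mul(I, Pow(84962, Rational(1, 2))) ≈ Mul(291.48, I)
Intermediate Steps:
Function('k')(E) = Add(-8, Mul(9, E))
Function('M')(h, t) = Add(2, Mul(Rational(-1, 2), h, t), Mul(Rational(-1, 2), h, Add(-8, Mul(9, h)))) (Function('M')(h, t) = Add(2, Mul(Rational(-1, 2), Add(Mul(Add(-8, Mul(9, h)), h), Mul(h, t)))) = Add(2, Mul(Rational(-1, 2), Add(Mul(h, Add(-8, Mul(9, h))), Mul(h, t)))) = Add(2, Mul(Rational(-1, 2), Add(Mul(h, t), Mul(h, Add(-8, Mul(9, h)))))) = Add(2, Add(Mul(Rational(-1, 2), h, t), Mul(Rational(-1, 2), h, Add(-8, Mul(9, h))))) = Add(2, Mul(Rational(-1, 2), h, t), Mul(Rational(-1, 2), h, Add(-8, Mul(9, h)))))
Pow(Add(Add(Mul(-68, Mul(Add(Add(14, -26), 49), Add(-28, 3))), 51), Function('M')(173, 161)), Rational(1, 2)) = Pow(Add(Add(Mul(-68, Mul(Add(Add(14, -26), 49), Add(-28, 3))), 51), Add(2, Mul(Rational(-1, 2), 173, 161), Mul(Rational(-1, 2), 173, Add(-8, Mul(9, 173))))), Rational(1, 2)) = Pow(Add(Add(Mul(-68, Mul(Add(-12, 49), -25)), 51), Add(2, Rational(-27853, 2), Mul(Rational(-1, 2), 173, Add(-8, 1557)))), Rational(1, 2)) = Pow(Add(Add(Mul(-68, Mul(37, -25)), 51), Add(2, Rational(-27853, 2), Mul(Rational(-1, 2), 173, 1549))), Rational(1, 2)) = Pow(Add(Add(Mul(-68, -925), 51), Add(2, Rational(-27853, 2), Rational(-267977, 2))), Rational(1, 2)) = Pow(Add(Add(62900, 51), -147913), Rational(1, 2)) = Pow(Add(62951, -147913), Rational(1, 2)) = Pow(-84962, Rational(1, 2)) = Mul(I, Pow(84962, Rational(1, 2)))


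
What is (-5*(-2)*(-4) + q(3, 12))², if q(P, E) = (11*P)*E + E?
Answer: 135424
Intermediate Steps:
q(P, E) = E + 11*E*P (q(P, E) = 11*E*P + E = E + 11*E*P)
(-5*(-2)*(-4) + q(3, 12))² = (-5*(-2)*(-4) + 12*(1 + 11*3))² = (10*(-4) + 12*(1 + 33))² = (-40 + 12*34)² = (-40 + 408)² = 368² = 135424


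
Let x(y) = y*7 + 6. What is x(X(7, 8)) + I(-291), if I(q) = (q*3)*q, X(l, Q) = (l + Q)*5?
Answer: 254574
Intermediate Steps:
X(l, Q) = 5*Q + 5*l (X(l, Q) = (Q + l)*5 = 5*Q + 5*l)
I(q) = 3*q² (I(q) = (3*q)*q = 3*q²)
x(y) = 6 + 7*y (x(y) = 7*y + 6 = 6 + 7*y)
x(X(7, 8)) + I(-291) = (6 + 7*(5*8 + 5*7)) + 3*(-291)² = (6 + 7*(40 + 35)) + 3*84681 = (6 + 7*75) + 254043 = (6 + 525) + 254043 = 531 + 254043 = 254574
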